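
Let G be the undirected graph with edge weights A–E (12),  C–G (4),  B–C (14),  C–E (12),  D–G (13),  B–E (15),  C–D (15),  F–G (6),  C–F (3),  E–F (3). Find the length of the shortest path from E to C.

Routes from E to C:
E -> F -> G -> D -> C: 3 + 6 + 13 + 15 = 37
E -> F -> G -> C: 3 + 6 + 4 = 13
E -> C: 12
E -> B -> C: 15 + 14 = 29
E -> F -> C: 3 + 3 = 6
The minimum is 6.

6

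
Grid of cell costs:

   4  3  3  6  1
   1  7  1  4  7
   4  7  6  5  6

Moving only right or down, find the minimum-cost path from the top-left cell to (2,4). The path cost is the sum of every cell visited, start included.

26

Path [0,0] -> [0,1] -> [0,2] -> [1,2] -> [1,3] -> [2,3] -> [2,4]: 4 + 3 + 3 + 1 + 4 + 5 + 6 = 26.
(Top row then right column would cost 30.)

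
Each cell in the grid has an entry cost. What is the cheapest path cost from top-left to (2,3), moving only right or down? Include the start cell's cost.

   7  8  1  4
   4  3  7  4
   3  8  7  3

Cheapest: (0,0)→(0,1)→(0,2)→(0,3)→(1,3)→(2,3)
  7 + 8 + 1 + 4 + 4 + 3 = 27

27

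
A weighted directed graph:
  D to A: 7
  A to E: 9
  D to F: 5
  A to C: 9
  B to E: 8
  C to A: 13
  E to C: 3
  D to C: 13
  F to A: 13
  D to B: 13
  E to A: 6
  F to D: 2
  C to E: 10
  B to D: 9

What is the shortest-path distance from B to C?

11

A few of the B→C routes:
B → E → C: 8 + 3 = 11
B → E → A → C: 8 + 6 + 9 = 23
B → D → A → C: 9 + 7 + 9 = 25
B → D → C: 9 + 13 = 22
Best route has total 11.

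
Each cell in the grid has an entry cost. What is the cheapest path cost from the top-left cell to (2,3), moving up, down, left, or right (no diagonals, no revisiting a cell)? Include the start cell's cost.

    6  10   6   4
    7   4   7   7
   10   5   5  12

39

Cheapest: [0,0] [1,0] [1,1] [2,1] [2,2] [2,3]
  6 + 7 + 4 + 5 + 5 + 12 = 39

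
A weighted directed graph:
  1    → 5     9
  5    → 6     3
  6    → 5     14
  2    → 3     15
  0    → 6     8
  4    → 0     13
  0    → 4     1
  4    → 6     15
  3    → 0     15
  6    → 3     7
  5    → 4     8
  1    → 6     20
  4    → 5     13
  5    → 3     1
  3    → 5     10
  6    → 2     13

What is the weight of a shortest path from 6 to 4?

22

Checking several routes:
6 -> 2 -> 3 -> 0 -> 4: 13 + 15 + 15 + 1 = 44
6 -> 3 -> 5 -> 4: 7 + 10 + 8 = 25
6 -> 5 -> 3 -> 0 -> 4: 14 + 1 + 15 + 1 = 31
6 -> 3 -> 0 -> 4: 7 + 15 + 1 = 23
6 -> 5 -> 4: 14 + 8 = 22
Best route has total 22.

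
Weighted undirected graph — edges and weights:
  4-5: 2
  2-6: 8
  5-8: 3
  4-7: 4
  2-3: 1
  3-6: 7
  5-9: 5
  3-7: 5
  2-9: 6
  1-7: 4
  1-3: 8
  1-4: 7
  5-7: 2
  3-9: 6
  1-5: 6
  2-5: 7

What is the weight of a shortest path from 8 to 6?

Checking several routes:
8 - 5 - 2 - 3 - 6: 3 + 7 + 1 + 7 = 18
8 - 5 - 2 - 6: 3 + 7 + 8 = 18
8 - 5 - 7 - 3 - 6: 3 + 2 + 5 + 7 = 17
Best route has total 17.

17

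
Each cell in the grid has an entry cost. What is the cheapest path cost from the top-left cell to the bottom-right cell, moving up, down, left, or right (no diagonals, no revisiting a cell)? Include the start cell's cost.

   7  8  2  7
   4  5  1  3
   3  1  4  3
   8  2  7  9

31

Cheapest: (0,0) → (1,0) → (2,0) → (2,1) → (2,2) → (2,3) → (3,3)
  7 + 4 + 3 + 1 + 4 + 3 + 9 = 31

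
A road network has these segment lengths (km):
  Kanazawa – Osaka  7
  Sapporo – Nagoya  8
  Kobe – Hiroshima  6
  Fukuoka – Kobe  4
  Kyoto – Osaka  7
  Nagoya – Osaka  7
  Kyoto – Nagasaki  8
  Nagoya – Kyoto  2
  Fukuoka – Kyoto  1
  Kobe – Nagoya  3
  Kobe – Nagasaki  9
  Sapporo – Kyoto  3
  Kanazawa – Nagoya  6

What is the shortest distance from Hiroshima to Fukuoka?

10

A few of the Hiroshima→Fukuoka routes:
Hiroshima -> Kobe -> Nagoya -> Sapporo -> Kyoto -> Fukuoka: 6 + 3 + 8 + 3 + 1 = 21
Hiroshima -> Kobe -> Nagoya -> Kyoto -> Fukuoka: 6 + 3 + 2 + 1 = 12
Hiroshima -> Kobe -> Fukuoka: 6 + 4 = 10
Shortest: 10 km.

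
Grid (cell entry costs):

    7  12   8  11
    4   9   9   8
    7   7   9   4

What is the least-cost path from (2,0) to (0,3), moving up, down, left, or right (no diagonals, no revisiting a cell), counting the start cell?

One optimal route is r2c0 → r2c1 → r2c2 → r2c3 → r1c3 → r0c3.
Its cost is 7 + 7 + 9 + 4 + 8 + 11 = 46.

46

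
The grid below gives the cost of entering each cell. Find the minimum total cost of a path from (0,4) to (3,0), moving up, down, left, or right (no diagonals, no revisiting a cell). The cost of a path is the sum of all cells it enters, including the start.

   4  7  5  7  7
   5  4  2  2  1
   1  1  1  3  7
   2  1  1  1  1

17

Cheapest: [0,4] -> [1,4] -> [1,3] -> [1,2] -> [2,2] -> [2,1] -> [2,0] -> [3,0]
  7 + 1 + 2 + 2 + 1 + 1 + 1 + 2 = 17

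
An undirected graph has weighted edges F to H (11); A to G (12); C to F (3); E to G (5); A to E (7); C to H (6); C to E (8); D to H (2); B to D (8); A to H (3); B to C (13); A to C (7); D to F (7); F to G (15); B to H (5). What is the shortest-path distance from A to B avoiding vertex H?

20

Comparing a few candidate routes:
A-E-C-B: 7 + 8 + 13 = 28
A-C-F-D-B: 7 + 3 + 7 + 8 = 25
A-C-B: 7 + 13 = 20
A-E-C-F-D-B: 7 + 8 + 3 + 7 + 8 = 33
Shortest: 20.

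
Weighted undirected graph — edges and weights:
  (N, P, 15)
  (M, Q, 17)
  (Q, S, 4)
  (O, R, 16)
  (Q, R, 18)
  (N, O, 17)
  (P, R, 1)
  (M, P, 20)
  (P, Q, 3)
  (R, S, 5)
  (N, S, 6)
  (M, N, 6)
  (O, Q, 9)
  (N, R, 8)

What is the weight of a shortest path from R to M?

A few of the R→M routes:
R-P-N-M: 1 + 15 + 6 = 22
R-N-M: 8 + 6 = 14
R-P-M: 1 + 20 = 21
R-S-N-M: 5 + 6 + 6 = 17
R-P-Q-S-N-M: 1 + 3 + 4 + 6 + 6 = 20
R-P-Q-M: 1 + 3 + 17 = 21
Best route has total 14.

14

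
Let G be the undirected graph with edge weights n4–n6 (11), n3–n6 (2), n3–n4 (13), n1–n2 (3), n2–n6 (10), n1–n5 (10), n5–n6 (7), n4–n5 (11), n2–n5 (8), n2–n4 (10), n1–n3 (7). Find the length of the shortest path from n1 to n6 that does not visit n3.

13

A few of the n1→n6 routes:
n1 - n2 - n4 - n6: 3 + 10 + 11 = 24
n1 - n2 - n6: 3 + 10 = 13
n1 - n2 - n5 - n6: 3 + 8 + 7 = 18
n1 - n5 - n6: 10 + 7 = 17
The minimum is 13.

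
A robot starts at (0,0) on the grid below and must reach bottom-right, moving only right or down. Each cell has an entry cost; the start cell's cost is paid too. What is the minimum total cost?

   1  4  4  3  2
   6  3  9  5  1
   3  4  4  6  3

18

Best path: [0,0]→[0,1]→[0,2]→[0,3]→[0,4]→[1,4]→[2,4]
Cost: 1 + 4 + 4 + 3 + 2 + 1 + 3 = 18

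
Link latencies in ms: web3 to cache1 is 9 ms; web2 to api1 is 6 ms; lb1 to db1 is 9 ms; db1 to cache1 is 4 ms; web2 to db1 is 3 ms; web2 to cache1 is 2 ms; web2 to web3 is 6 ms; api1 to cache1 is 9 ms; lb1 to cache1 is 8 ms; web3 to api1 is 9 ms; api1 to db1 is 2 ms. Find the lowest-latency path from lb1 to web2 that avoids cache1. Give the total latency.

12

Routes from lb1 to web2 avoiding cache1:
lb1 - db1 - api1 - web3 - web2: 9 + 2 + 9 + 6 = 26
lb1 - db1 - web2: 9 + 3 = 12
lb1 - db1 - api1 - web2: 9 + 2 + 6 = 17
Best route has total 12 ms.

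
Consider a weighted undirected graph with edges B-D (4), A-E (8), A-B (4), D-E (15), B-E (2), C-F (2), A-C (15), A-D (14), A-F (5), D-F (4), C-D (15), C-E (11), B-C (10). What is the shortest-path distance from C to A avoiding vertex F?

A few of the C→A routes:
C - B - A: 10 + 4 = 14
C - A: 15
C - E - B - A: 11 + 2 + 4 = 17
Shortest: 14.

14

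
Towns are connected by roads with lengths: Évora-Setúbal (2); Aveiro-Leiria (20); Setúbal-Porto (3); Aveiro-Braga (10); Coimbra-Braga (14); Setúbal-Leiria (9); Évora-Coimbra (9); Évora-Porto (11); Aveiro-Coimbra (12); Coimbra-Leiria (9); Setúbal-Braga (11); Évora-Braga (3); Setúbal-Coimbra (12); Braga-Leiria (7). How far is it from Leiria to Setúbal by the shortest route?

9

Checking several routes:
Leiria-Braga-Setúbal: 7 + 11 = 18
Leiria-Braga-Évora-Setúbal: 7 + 3 + 2 = 12
Leiria-Coimbra-Évora-Setúbal: 9 + 9 + 2 = 20
Leiria-Setúbal: 9
Shortest: 9.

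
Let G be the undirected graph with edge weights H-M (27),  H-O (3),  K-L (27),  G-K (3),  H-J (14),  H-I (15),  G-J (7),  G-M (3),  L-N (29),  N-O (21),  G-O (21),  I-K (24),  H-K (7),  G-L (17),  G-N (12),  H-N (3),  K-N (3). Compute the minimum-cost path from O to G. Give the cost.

Checking several routes:
O -> H -> K -> G: 3 + 7 + 3 = 13
O -> H -> N -> K -> G: 3 + 3 + 3 + 3 = 12
O -> H -> N -> G: 3 + 3 + 12 = 18
Shortest: 12.

12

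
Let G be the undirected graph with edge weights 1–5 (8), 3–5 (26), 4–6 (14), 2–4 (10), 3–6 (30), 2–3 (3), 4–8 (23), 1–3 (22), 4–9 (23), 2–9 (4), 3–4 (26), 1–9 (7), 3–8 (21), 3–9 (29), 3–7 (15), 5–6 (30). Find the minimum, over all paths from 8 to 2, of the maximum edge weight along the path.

Checking several routes:
8 -> 3 -> 1 -> 9 -> 2: max(21, 22, 7, 4) = 22
8 -> 4 -> 9 -> 1 -> 3 -> 2: max(23, 23, 7, 22, 3) = 23
8 -> 3 -> 2: max(21, 3) = 21
8 -> 4 -> 9 -> 2: max(23, 23, 4) = 23
Smallest bottleneck: 21.

21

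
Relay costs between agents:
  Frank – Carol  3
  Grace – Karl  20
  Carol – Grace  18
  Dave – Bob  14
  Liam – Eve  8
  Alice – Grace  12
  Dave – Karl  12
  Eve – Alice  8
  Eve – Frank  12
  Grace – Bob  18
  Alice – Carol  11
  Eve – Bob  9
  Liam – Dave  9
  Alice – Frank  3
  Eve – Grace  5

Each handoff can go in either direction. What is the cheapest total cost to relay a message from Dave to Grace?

A few of the Dave→Grace routes:
Dave -> Karl -> Grace: 12 + 20 = 32
Dave -> Bob -> Eve -> Grace: 14 + 9 + 5 = 28
Dave -> Liam -> Eve -> Grace: 9 + 8 + 5 = 22
Dave -> Bob -> Grace: 14 + 18 = 32
Dave -> Liam -> Eve -> Alice -> Grace: 9 + 8 + 8 + 12 = 37
The minimum is 22.

22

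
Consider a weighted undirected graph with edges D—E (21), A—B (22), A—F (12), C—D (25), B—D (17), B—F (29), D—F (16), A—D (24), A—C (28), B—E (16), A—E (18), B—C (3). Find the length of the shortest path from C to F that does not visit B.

40

A few of the C→F routes:
C -> A -> D -> F: 28 + 24 + 16 = 68
C -> A -> F: 28 + 12 = 40
C -> D -> A -> F: 25 + 24 + 12 = 61
C -> D -> F: 25 + 16 = 41
The minimum is 40.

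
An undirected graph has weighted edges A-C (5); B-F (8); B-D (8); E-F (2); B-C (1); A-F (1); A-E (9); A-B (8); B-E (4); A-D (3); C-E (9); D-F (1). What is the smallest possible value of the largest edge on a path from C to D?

4

A few of the C→D routes:
C - B - E - F - A - D: max(1, 4, 2, 1, 3) = 4
C - B - E - F - D: max(1, 4, 2, 1) = 4
C - B - F - A - D: max(1, 8, 1, 3) = 8
C - A - F - D: max(5, 1, 1) = 5
C - A - D: max(5, 3) = 5
Smallest bottleneck: 4.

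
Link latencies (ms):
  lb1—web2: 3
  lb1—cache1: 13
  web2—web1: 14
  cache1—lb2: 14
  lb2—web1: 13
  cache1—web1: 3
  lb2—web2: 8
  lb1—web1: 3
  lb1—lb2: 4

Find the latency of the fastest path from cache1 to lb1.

6

Checking several routes:
cache1→web1→web2→lb1: 3 + 14 + 3 = 20
cache1→web1→lb1: 3 + 3 = 6
cache1→lb2→lb1: 14 + 4 = 18
cache1→web1→lb2→lb1: 3 + 13 + 4 = 20
cache1→lb1: 13
The minimum is 6 ms.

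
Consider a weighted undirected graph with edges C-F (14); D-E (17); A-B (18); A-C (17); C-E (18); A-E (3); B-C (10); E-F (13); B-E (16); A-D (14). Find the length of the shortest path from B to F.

Checking several routes:
B -> E -> F: 16 + 13 = 29
B -> C -> E -> F: 10 + 18 + 13 = 41
B -> C -> F: 10 + 14 = 24
B -> E -> C -> F: 16 + 18 + 14 = 48
B -> A -> E -> F: 18 + 3 + 13 = 34
B -> C -> A -> E -> F: 10 + 17 + 3 + 13 = 43
Shortest: 24.

24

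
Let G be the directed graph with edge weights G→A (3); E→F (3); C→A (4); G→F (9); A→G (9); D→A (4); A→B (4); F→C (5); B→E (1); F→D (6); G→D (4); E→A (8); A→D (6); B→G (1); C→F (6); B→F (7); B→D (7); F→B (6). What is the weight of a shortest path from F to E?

Candidate routes:
F → C → A → B → E: 5 + 4 + 4 + 1 = 14
F → B → E: 6 + 1 = 7
F → D → A → B → E: 6 + 4 + 4 + 1 = 15
The minimum is 7.

7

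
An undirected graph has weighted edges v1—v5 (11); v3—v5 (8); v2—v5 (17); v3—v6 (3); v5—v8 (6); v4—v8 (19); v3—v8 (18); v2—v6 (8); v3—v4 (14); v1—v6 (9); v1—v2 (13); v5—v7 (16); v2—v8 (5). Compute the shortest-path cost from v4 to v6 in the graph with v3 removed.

32

Checking several routes:
v4 -> v8 -> v2 -> v6: 19 + 5 + 8 = 32
v4 -> v8 -> v5 -> v1 -> v6: 19 + 6 + 11 + 9 = 45
v4 -> v8 -> v2 -> v1 -> v6: 19 + 5 + 13 + 9 = 46
Best route has total 32.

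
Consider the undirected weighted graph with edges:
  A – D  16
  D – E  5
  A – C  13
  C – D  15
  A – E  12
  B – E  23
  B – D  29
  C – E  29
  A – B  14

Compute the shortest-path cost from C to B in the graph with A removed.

Paths from C to B avoiding A:
C - D - B: 15 + 29 = 44
C - E - B: 29 + 23 = 52
C - D - E - B: 15 + 5 + 23 = 43
C - E - D - B: 29 + 5 + 29 = 63
Best route has total 43.

43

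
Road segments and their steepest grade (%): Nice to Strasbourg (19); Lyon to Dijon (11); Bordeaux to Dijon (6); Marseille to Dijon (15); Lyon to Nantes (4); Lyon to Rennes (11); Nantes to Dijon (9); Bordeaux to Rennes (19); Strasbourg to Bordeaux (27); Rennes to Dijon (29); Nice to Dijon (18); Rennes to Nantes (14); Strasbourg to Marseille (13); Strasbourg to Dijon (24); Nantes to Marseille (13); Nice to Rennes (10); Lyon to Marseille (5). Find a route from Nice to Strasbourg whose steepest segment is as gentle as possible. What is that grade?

Checking several routes:
Nice→Rennes→Nantes→Lyon→Marseille→Strasbourg: max(10, 14, 4, 5, 13) = 14
Nice→Rennes→Lyon→Nantes→Marseille→Strasbourg: max(10, 11, 4, 13, 13) = 13
Nice→Rennes→Lyon→Dijon→Nantes→Marseille→Strasbourg: max(10, 11, 11, 9, 13, 13) = 13
Nice→Rennes→Lyon→Marseille→Strasbourg: max(10, 11, 5, 13) = 13
Nice→Rennes→Nantes→Marseille→Strasbourg: max(10, 14, 13, 13) = 14
Best route has worst link 13%.

13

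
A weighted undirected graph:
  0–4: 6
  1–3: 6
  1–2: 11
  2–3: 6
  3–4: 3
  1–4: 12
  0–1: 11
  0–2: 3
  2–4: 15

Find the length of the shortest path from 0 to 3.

Comparing a few candidate routes:
0 -> 2 -> 1 -> 3: 3 + 11 + 6 = 20
0 -> 1 -> 3: 11 + 6 = 17
0 -> 4 -> 3: 6 + 3 = 9
0 -> 2 -> 3: 3 + 6 = 9
The minimum is 9.

9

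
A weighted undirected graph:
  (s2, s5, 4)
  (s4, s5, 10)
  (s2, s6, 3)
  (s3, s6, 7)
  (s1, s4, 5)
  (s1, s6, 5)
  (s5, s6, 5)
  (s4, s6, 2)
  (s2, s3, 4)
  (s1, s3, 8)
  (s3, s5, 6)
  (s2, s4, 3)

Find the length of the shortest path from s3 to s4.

7

Some routes from s3 to s4:
s3 → s5 → s6 → s4: 6 + 5 + 2 = 13
s3 → s2 → s4: 4 + 3 = 7
s3 → s2 → s6 → s4: 4 + 3 + 2 = 9
s3 → s6 → s4: 7 + 2 = 9
s3 → s5 → s2 → s4: 6 + 4 + 3 = 13
Best route has total 7.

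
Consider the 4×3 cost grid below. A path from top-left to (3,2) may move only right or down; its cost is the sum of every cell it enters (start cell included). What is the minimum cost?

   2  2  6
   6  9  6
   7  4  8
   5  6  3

26

Cheapest: r0c0→r0c1→r1c1→r2c1→r3c1→r3c2
  2 + 2 + 9 + 4 + 6 + 3 = 26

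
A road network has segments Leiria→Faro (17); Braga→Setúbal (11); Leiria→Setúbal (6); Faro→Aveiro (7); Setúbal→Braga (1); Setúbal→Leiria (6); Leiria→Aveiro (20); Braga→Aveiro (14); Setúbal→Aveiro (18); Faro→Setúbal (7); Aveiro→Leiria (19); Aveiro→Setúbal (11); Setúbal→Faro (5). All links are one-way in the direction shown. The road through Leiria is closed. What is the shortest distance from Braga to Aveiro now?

14

Routes from Braga to Aveiro avoiding Leiria:
Braga - Aveiro: 14
Braga - Setúbal - Aveiro: 11 + 18 = 29
Braga - Setúbal - Faro - Aveiro: 11 + 5 + 7 = 23
Best route has total 14 mi.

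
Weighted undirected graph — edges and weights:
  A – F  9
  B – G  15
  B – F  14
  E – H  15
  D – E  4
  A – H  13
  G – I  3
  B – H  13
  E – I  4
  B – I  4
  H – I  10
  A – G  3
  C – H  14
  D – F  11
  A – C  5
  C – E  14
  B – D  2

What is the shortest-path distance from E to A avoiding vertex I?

19

A few of the E→A routes:
E -> D -> B -> F -> A: 4 + 2 + 14 + 9 = 29
E -> D -> F -> A: 4 + 11 + 9 = 24
E -> D -> B -> G -> A: 4 + 2 + 15 + 3 = 24
E -> H -> A: 15 + 13 = 28
E -> C -> A: 14 + 5 = 19
Best route has total 19.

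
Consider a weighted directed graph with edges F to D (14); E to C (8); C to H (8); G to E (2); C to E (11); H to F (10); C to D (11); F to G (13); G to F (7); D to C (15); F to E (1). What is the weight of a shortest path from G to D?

21

Paths from G to D:
G - E - C - D: 2 + 8 + 11 = 21
G - F - D: 7 + 14 = 21
G - F - E - C - D: 7 + 1 + 8 + 11 = 27
G - E - C - H - F - D: 2 + 8 + 8 + 10 + 14 = 42
Best route has total 21.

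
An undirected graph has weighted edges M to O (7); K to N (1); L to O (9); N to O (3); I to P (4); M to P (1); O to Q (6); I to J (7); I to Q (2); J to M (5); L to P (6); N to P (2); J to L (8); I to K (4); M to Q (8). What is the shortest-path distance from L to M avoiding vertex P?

A few of the L→M routes:
L-J-M: 8 + 5 = 13
L-O-M: 9 + 7 = 16
L-J-I-Q-M: 8 + 7 + 2 + 8 = 25
L-O-N-K-I-Q-M: 9 + 3 + 1 + 4 + 2 + 8 = 27
L-O-Q-M: 9 + 6 + 8 = 23
Shortest: 13.

13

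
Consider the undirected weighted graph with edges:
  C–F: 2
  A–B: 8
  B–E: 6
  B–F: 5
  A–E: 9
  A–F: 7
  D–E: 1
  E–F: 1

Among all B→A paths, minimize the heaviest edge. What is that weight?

7

Checking several routes:
B -> F -> A: max(5, 7) = 7
B -> E -> F -> A: max(6, 1, 7) = 7
B -> A: max(8) = 8
Smallest bottleneck: 7.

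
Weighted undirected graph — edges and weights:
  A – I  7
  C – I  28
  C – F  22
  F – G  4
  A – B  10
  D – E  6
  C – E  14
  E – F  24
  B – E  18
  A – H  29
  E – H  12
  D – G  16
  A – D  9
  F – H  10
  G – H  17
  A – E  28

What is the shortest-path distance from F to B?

39

Comparing a few candidate routes:
F-H-E-B: 10 + 12 + 18 = 40
F-H-E-D-A-B: 10 + 12 + 6 + 9 + 10 = 47
F-E-B: 24 + 18 = 42
F-G-D-E-B: 4 + 16 + 6 + 18 = 44
F-G-D-A-B: 4 + 16 + 9 + 10 = 39
Best route has total 39.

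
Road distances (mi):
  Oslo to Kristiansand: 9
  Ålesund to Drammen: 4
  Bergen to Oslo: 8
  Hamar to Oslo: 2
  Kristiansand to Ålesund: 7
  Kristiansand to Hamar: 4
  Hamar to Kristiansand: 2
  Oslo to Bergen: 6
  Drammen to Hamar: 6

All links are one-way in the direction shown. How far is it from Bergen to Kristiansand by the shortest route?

17

Routes from Bergen to Kristiansand:
Bergen -> Oslo -> Kristiansand: 8 + 9 = 17
Shortest: 17 mi.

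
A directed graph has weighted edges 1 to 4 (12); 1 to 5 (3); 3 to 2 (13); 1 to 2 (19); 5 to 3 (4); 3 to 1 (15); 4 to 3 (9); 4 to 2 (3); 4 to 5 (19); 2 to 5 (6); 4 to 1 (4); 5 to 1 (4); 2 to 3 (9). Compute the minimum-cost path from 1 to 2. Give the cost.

Routes from 1 to 2:
1→2: 19
1→4→5→3→2: 12 + 19 + 4 + 13 = 48
1→5→3→2: 3 + 4 + 13 = 20
1→4→2: 12 + 3 = 15
1→4→3→2: 12 + 9 + 13 = 34
Shortest: 15.

15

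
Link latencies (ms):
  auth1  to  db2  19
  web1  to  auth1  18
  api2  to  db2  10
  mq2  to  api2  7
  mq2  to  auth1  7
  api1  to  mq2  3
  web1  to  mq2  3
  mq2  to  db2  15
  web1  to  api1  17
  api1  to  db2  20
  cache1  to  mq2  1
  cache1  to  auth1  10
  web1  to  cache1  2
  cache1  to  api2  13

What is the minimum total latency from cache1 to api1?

4

A few of the cache1→api1 routes:
cache1 → mq2 → web1 → api1: 1 + 3 + 17 = 21
cache1 → web1 → api1: 2 + 17 = 19
cache1 → web1 → mq2 → api1: 2 + 3 + 3 = 8
cache1 → auth1 → mq2 → api1: 10 + 7 + 3 = 20
cache1 → mq2 → api1: 1 + 3 = 4
Best route has total 4 ms.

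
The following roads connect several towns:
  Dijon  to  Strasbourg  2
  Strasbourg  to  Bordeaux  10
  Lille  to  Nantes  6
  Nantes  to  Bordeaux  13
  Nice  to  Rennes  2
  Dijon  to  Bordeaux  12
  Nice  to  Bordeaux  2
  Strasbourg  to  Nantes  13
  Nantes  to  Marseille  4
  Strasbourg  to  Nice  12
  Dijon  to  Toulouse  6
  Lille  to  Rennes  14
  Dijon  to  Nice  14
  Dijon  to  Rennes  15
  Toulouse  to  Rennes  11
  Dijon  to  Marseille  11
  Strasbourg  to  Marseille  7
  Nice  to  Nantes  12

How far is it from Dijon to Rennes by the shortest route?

Some routes from Dijon to Rennes:
Dijon → Nice → Rennes: 14 + 2 = 16
Dijon → Bordeaux → Nice → Rennes: 12 + 2 + 2 = 16
Dijon → Rennes: 15
Best route has total 15.

15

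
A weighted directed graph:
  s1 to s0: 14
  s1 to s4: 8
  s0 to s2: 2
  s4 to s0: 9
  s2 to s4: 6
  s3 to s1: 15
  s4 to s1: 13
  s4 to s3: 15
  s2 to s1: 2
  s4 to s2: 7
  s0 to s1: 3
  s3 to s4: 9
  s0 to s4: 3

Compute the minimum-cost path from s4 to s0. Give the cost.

9

Paths from s4 to s0:
s4 - s2 - s1 - s0: 7 + 2 + 14 = 23
s4 - s0: 9
s4 - s1 - s0: 13 + 14 = 27
s4 - s3 - s1 - s0: 15 + 15 + 14 = 44
The minimum is 9.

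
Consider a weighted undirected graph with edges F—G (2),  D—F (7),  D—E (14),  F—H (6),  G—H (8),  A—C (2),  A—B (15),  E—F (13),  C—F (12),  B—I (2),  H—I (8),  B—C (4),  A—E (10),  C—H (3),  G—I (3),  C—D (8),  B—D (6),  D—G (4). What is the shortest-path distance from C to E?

Checking several routes:
C → H → F → E: 3 + 6 + 13 = 22
C → D → E: 8 + 14 = 22
C → A → E: 2 + 10 = 12
The minimum is 12.

12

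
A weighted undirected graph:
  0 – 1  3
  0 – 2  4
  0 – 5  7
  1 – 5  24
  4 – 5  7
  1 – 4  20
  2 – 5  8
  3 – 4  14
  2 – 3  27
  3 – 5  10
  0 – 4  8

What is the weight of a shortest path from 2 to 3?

18

A few of the 2→3 routes:
2-0-5-3: 4 + 7 + 10 = 21
2-0-4-3: 4 + 8 + 14 = 26
2-0-4-5-3: 4 + 8 + 7 + 10 = 29
2-3: 27
2-5-4-3: 8 + 7 + 14 = 29
2-5-3: 8 + 10 = 18
The minimum is 18.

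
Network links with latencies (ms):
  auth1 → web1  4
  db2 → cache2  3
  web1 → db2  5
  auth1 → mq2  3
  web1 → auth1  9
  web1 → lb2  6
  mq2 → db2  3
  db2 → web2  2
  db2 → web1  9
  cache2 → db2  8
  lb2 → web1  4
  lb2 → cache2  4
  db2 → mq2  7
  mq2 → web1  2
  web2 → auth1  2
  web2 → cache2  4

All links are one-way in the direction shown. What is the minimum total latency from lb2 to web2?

Paths from lb2 to web2:
lb2→web1→auth1→mq2→db2→web2: 4 + 9 + 3 + 3 + 2 = 21
lb2→web1→db2→web2: 4 + 5 + 2 = 11
lb2→cache2→db2→web2: 4 + 8 + 2 = 14
Best route has total 11 ms.

11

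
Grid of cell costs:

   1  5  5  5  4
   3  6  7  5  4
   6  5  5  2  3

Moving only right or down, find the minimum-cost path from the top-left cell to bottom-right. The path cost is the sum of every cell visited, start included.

25

Best path: [0,0] → [1,0] → [1,1] → [2,1] → [2,2] → [2,3] → [2,4]
Cost: 1 + 3 + 6 + 5 + 5 + 2 + 3 = 25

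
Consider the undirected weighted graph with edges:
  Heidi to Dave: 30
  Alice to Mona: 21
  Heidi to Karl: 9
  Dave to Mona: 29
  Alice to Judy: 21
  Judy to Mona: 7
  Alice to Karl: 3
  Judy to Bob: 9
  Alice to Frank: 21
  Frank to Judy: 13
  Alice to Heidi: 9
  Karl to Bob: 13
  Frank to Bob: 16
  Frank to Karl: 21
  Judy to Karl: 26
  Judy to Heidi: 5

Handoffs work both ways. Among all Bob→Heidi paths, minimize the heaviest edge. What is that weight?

A few of the Bob→Heidi routes:
Bob → Karl → Heidi: max(13, 9) = 13
Bob → Judy → Heidi: max(9, 5) = 9
Bob → Karl → Alice → Heidi: max(13, 3, 9) = 13
Smallest bottleneck: 9.

9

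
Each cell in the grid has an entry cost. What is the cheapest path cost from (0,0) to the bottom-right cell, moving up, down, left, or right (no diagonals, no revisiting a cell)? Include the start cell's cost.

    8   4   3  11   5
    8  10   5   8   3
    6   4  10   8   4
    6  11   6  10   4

39

Take [0,0] → [0,1] → [0,2] → [1,2] → [1,3] → [1,4] → [2,4] → [3,4] for a total of 8 + 4 + 3 + 5 + 8 + 3 + 4 + 4 = 39.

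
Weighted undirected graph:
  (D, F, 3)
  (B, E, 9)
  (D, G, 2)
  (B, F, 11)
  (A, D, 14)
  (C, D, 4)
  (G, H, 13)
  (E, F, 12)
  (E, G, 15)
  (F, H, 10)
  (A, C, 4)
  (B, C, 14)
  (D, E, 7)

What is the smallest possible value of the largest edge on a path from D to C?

Some routes from D to C:
D -> C: max(4) = 4
D -> G -> H -> F -> E -> B -> C: max(2, 13, 10, 12, 9, 14) = 14
D -> G -> H -> F -> B -> C: max(2, 13, 10, 11, 14) = 14
D -> A -> C: max(14, 4) = 14
D -> E -> B -> C: max(7, 9, 14) = 14
D -> E -> F -> B -> C: max(7, 12, 11, 14) = 14
The minimum achievable maximum is 4.

4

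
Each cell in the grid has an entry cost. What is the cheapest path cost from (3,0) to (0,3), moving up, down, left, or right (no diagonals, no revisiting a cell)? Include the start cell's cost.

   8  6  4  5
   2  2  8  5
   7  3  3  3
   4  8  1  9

29

Cheapest: (3,0)→(3,1)→(3,2)→(2,2)→(2,3)→(1,3)→(0,3)
  4 + 8 + 1 + 3 + 3 + 5 + 5 = 29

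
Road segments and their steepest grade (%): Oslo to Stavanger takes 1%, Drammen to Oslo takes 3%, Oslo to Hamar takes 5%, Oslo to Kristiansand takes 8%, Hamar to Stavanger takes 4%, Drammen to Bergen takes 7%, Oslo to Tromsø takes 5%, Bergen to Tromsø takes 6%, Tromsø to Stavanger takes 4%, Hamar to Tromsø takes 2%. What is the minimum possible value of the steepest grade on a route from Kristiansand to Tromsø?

8

Checking several routes:
Kristiansand -> Oslo -> Stavanger -> Tromsø: max(8, 1, 4) = 8
Kristiansand -> Oslo -> Tromsø: max(8, 5) = 8
Kristiansand -> Oslo -> Stavanger -> Hamar -> Tromsø: max(8, 1, 4, 2) = 8
The minimum achievable maximum is 8%.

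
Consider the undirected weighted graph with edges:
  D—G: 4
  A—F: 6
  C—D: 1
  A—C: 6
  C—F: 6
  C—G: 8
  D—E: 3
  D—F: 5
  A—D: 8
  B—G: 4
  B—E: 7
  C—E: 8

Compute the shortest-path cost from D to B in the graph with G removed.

10

A few of the D→B routes:
D -> A -> C -> E -> B: 8 + 6 + 8 + 7 = 29
D -> F -> A -> C -> E -> B: 5 + 6 + 6 + 8 + 7 = 32
D -> F -> C -> E -> B: 5 + 6 + 8 + 7 = 26
D -> E -> B: 3 + 7 = 10
D -> C -> E -> B: 1 + 8 + 7 = 16
Shortest: 10.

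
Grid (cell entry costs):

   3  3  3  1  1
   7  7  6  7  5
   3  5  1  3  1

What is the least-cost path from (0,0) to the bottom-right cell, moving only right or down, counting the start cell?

17

One optimal route is r0c0 r0c1 r0c2 r0c3 r0c4 r1c4 r2c4.
Its cost is 3 + 3 + 3 + 1 + 1 + 5 + 1 = 17.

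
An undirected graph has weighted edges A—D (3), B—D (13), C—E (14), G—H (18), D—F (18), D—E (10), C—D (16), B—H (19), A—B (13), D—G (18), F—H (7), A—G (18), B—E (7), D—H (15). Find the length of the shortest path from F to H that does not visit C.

A few of the F→H routes:
F - D - A - B - H: 18 + 3 + 13 + 19 = 53
F - D - H: 18 + 15 = 33
F - H: 7
F - D - B - H: 18 + 13 + 19 = 50
F - D - E - B - H: 18 + 10 + 7 + 19 = 54
Shortest: 7.

7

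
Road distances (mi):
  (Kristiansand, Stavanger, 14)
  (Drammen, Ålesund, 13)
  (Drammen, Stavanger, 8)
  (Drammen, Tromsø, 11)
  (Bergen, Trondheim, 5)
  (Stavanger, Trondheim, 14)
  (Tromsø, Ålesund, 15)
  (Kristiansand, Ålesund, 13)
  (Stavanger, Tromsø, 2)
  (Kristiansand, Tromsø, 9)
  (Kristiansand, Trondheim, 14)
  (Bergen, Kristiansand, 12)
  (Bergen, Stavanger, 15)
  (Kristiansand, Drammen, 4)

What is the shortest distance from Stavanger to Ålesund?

Some routes from Stavanger to Ålesund:
Stavanger → Drammen → Ålesund: 8 + 13 = 21
Stavanger → Tromsø → Kristiansand → Ålesund: 2 + 9 + 13 = 24
Stavanger → Drammen → Kristiansand → Ålesund: 8 + 4 + 13 = 25
Stavanger → Tromsø → Ålesund: 2 + 15 = 17
Shortest: 17 mi.

17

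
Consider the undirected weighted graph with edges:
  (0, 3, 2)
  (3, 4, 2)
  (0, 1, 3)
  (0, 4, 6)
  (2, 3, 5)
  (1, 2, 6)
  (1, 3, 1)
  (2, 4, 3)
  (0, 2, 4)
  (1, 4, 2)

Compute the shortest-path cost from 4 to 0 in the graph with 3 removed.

Paths from 4 to 0 avoiding 3:
4 → 2 → 1 → 0: 3 + 6 + 3 = 12
4 → 1 → 0: 2 + 3 = 5
4 → 1 → 2 → 0: 2 + 6 + 4 = 12
4 → 0: 6
4 → 2 → 0: 3 + 4 = 7
Best route has total 5.

5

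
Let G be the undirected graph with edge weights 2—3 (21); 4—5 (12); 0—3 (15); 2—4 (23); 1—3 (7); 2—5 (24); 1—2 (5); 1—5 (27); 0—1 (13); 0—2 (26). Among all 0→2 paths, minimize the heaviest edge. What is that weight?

Checking several routes:
0 - 2: max(26) = 26
0 - 3 - 2: max(15, 21) = 21
0 - 1 - 2: max(13, 5) = 13
0 - 3 - 1 - 2: max(15, 7, 5) = 15
0 - 1 - 3 - 2: max(13, 7, 21) = 21
Best route has worst link 13.

13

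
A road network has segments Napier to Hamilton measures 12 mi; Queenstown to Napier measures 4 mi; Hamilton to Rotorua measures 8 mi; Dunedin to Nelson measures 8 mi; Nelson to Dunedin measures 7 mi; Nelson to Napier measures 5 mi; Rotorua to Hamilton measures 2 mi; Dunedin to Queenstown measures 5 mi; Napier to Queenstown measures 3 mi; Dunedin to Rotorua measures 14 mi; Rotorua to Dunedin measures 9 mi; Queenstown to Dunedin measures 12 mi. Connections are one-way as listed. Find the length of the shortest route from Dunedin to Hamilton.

16

Routes from Dunedin to Hamilton:
Dunedin - Nelson - Napier - Hamilton: 8 + 5 + 12 = 25
Dunedin - Queenstown - Napier - Hamilton: 5 + 4 + 12 = 21
Dunedin - Rotorua - Hamilton: 14 + 2 = 16
Best route has total 16 mi.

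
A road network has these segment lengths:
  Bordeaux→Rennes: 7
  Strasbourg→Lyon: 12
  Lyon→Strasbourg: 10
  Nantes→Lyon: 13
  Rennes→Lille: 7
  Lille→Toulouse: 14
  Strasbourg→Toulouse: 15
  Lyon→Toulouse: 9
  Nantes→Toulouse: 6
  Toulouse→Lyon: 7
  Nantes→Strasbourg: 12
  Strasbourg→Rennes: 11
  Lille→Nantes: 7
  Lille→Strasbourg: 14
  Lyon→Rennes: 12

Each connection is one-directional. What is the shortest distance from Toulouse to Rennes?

19

Routes from Toulouse to Rennes:
Toulouse-Lyon-Rennes: 7 + 12 = 19
Toulouse-Lyon-Strasbourg-Rennes: 7 + 10 + 11 = 28
The minimum is 19.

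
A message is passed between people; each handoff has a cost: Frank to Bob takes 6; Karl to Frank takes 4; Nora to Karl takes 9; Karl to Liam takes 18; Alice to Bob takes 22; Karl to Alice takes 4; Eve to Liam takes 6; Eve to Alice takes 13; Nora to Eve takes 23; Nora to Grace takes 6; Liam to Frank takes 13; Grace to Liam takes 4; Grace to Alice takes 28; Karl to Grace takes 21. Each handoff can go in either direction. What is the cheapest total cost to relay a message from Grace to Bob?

23

Some routes from Grace to Bob:
Grace → Karl → Frank → Bob: 21 + 4 + 6 = 31
Grace → Liam → Frank → Bob: 4 + 13 + 6 = 23
Grace → Nora → Karl → Frank → Bob: 6 + 9 + 4 + 6 = 25
Grace → Liam → Karl → Frank → Bob: 4 + 18 + 4 + 6 = 32
The minimum is 23.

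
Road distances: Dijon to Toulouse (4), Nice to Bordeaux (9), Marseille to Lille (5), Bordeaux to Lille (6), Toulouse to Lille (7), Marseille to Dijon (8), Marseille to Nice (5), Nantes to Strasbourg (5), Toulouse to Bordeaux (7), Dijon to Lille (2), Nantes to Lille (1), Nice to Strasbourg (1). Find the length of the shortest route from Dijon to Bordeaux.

A few of the Dijon→Bordeaux routes:
Dijon - Toulouse - Bordeaux: 4 + 7 = 11
Dijon - Lille - Nantes - Strasbourg - Nice - Bordeaux: 2 + 1 + 5 + 1 + 9 = 18
Dijon - Lille - Toulouse - Bordeaux: 2 + 7 + 7 = 16
Dijon - Toulouse - Lille - Bordeaux: 4 + 7 + 6 = 17
Dijon - Lille - Bordeaux: 2 + 6 = 8
The minimum is 8.

8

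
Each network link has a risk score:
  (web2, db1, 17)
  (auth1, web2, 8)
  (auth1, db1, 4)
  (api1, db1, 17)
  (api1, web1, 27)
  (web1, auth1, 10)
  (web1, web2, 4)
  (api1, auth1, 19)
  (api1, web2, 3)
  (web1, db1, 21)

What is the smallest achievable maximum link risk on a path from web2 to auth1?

8

Some routes from web2 to auth1:
web2 → api1 → db1 → auth1: max(3, 17, 4) = 17
web2 → auth1: max(8) = 8
web2 → web1 → auth1: max(4, 10) = 10
The minimum achievable maximum is 8.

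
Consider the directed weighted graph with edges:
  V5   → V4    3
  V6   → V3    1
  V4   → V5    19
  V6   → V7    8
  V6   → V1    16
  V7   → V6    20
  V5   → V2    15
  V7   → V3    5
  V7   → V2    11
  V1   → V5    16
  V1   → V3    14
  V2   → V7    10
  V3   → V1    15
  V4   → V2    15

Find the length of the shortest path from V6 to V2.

Comparing a few candidate routes:
V6 -> V3 -> V1 -> V5 -> V4 -> V2: 1 + 15 + 16 + 3 + 15 = 50
V6 -> V7 -> V2: 8 + 11 = 19
V6 -> V1 -> V5 -> V4 -> V2: 16 + 16 + 3 + 15 = 50
V6 -> V3 -> V1 -> V5 -> V2: 1 + 15 + 16 + 15 = 47
V6 -> V7 -> V3 -> V1 -> V5 -> V2: 8 + 5 + 15 + 16 + 15 = 59
V6 -> V1 -> V5 -> V2: 16 + 16 + 15 = 47
Shortest: 19.

19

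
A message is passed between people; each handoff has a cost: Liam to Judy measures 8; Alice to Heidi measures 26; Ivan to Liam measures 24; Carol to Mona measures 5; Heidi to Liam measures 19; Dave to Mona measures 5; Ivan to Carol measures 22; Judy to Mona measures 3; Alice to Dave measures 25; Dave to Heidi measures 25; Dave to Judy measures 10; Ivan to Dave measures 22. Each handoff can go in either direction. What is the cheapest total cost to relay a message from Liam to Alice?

Some routes from Liam to Alice:
Liam → Judy → Dave → Alice: 8 + 10 + 25 = 43
Liam → Judy → Mona → Dave → Alice: 8 + 3 + 5 + 25 = 41
Liam → Heidi → Alice: 19 + 26 = 45
Best route has total 41.

41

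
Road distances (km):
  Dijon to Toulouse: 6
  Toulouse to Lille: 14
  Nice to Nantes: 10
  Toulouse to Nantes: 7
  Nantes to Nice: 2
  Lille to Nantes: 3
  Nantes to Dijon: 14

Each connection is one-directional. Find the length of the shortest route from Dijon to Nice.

Candidate routes:
Dijon → Toulouse → Nantes → Nice: 6 + 7 + 2 = 15
Dijon → Toulouse → Lille → Nantes → Nice: 6 + 14 + 3 + 2 = 25
Shortest: 15 km.

15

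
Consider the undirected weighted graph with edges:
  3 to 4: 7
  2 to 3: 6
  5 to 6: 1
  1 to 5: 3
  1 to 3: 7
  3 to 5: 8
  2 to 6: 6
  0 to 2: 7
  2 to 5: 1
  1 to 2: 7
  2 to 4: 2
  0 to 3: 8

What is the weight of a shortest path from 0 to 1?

Comparing a few candidate routes:
0 - 3 - 2 - 5 - 1: 8 + 6 + 1 + 3 = 18
0 - 2 - 5 - 1: 7 + 1 + 3 = 11
0 - 3 - 1: 8 + 7 = 15
0 - 2 - 1: 7 + 7 = 14
0 - 2 - 6 - 5 - 1: 7 + 6 + 1 + 3 = 17
Best route has total 11.

11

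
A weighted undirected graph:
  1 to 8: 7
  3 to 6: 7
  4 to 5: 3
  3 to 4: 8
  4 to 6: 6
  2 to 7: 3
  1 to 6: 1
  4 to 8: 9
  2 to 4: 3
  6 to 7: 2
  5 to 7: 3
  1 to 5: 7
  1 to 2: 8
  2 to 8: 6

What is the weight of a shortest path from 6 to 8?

Some routes from 6 to 8:
6 → 7 → 2 → 4 → 8: 2 + 3 + 3 + 9 = 17
6 → 1 → 2 → 8: 1 + 8 + 6 = 15
6 → 4 → 8: 6 + 9 = 15
6 → 7 → 2 → 8: 2 + 3 + 6 = 11
6 → 1 → 8: 1 + 7 = 8
6 → 4 → 2 → 8: 6 + 3 + 6 = 15
Best route has total 8.

8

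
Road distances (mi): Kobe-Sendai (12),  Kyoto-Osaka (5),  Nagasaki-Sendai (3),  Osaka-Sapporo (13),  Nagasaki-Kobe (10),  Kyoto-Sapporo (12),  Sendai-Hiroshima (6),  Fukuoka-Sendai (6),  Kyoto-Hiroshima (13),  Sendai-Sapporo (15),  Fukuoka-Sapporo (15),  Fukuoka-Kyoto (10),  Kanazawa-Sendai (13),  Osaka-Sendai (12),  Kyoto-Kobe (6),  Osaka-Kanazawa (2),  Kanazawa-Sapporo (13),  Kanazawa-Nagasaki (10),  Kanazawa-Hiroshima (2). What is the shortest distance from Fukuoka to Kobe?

16

Checking several routes:
Fukuoka - Kyoto - Kobe: 10 + 6 = 16
Fukuoka - Sendai - Kobe: 6 + 12 = 18
Fukuoka - Sendai - Nagasaki - Kobe: 6 + 3 + 10 = 19
Fukuoka - Sendai - Hiroshima - Kanazawa - Osaka - Kyoto - Kobe: 6 + 6 + 2 + 2 + 5 + 6 = 27
Shortest: 16 mi.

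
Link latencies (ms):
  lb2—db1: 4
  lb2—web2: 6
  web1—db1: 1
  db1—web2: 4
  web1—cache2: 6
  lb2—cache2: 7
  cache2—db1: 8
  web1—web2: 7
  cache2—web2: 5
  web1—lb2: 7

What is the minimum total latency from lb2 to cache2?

Some routes from lb2 to cache2:
lb2 -> cache2: 7
lb2 -> web1 -> cache2: 7 + 6 = 13
lb2 -> web2 -> cache2: 6 + 5 = 11
lb2 -> db1 -> web1 -> cache2: 4 + 1 + 6 = 11
lb2 -> db1 -> cache2: 4 + 8 = 12
Best route has total 7 ms.

7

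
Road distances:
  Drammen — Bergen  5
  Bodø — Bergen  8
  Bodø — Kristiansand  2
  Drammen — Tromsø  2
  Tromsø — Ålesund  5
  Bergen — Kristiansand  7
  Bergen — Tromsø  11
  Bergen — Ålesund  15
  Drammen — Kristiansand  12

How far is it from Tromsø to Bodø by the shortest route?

15

Checking several routes:
Tromsø - Drammen - Kristiansand - Bodø: 2 + 12 + 2 = 16
Tromsø - Bergen - Bodø: 11 + 8 = 19
Tromsø - Drammen - Bergen - Kristiansand - Bodø: 2 + 5 + 7 + 2 = 16
Tromsø - Drammen - Bergen - Bodø: 2 + 5 + 8 = 15
Best route has total 15.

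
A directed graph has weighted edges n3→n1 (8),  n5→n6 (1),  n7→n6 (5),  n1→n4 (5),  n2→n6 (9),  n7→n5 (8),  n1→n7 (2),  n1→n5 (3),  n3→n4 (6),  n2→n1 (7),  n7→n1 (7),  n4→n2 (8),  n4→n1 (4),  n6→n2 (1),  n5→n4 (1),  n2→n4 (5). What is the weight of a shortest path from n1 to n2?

5

A few of the n1→n2 routes:
n1 -> n5 -> n4 -> n2: 3 + 1 + 8 = 12
n1 -> n7 -> n5 -> n6 -> n2: 2 + 8 + 1 + 1 = 12
n1 -> n7 -> n6 -> n2: 2 + 5 + 1 = 8
n1 -> n5 -> n6 -> n2: 3 + 1 + 1 = 5
Best route has total 5.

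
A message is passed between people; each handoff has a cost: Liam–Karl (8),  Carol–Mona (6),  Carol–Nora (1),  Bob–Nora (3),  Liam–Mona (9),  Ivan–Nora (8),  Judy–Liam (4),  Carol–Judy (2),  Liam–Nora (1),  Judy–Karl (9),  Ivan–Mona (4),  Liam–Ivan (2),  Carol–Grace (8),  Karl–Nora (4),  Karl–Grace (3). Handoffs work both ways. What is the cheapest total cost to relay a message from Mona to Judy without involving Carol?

10

Comparing a few candidate routes:
Mona→Ivan→Nora→Liam→Judy: 4 + 8 + 1 + 4 = 17
Mona→Ivan→Liam→Judy: 4 + 2 + 4 = 10
Mona→Liam→Judy: 9 + 4 = 13
Shortest: 10.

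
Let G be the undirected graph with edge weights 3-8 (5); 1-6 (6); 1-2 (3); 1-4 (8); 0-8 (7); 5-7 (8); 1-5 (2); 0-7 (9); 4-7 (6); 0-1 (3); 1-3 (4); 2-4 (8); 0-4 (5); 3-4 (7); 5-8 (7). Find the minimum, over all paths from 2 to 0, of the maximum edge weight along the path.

Checking several routes:
2 -> 1 -> 3 -> 4 -> 0: max(3, 4, 7, 5) = 7
2 -> 4 -> 0: max(8, 5) = 8
2 -> 1 -> 3 -> 8 -> 0: max(3, 4, 5, 7) = 7
2 -> 1 -> 5 -> 8 -> 0: max(3, 2, 7, 7) = 7
2 -> 1 -> 0: max(3, 3) = 3
2 -> 1 -> 5 -> 8 -> 3 -> 4 -> 0: max(3, 2, 7, 5, 7, 5) = 7
The minimum achievable maximum is 3.

3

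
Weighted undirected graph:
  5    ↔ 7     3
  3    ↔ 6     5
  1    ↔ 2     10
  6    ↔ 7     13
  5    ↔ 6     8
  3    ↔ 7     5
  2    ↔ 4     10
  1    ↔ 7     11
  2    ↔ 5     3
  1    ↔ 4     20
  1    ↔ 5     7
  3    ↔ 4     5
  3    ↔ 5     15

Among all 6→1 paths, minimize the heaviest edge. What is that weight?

Checking several routes:
6 -> 3 -> 4 -> 2 -> 1: max(5, 5, 10, 10) = 10
6 -> 5 -> 1: max(8, 7) = 8
6 -> 3 -> 7 -> 5 -> 1: max(5, 5, 3, 7) = 7
Best route has worst link 7.

7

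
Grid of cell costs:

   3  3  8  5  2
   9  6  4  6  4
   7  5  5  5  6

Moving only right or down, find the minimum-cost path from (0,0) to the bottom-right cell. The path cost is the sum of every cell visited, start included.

31

Path r0c0→r0c1→r0c2→r0c3→r0c4→r1c4→r2c4: 3 + 3 + 8 + 5 + 2 + 4 + 6 = 31.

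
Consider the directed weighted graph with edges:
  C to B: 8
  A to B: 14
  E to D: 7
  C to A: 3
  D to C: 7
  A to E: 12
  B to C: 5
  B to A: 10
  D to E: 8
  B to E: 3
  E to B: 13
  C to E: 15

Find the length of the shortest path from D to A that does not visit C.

31

Routes from D to A avoiding C:
D → E → B → A: 8 + 13 + 10 = 31
Shortest: 31.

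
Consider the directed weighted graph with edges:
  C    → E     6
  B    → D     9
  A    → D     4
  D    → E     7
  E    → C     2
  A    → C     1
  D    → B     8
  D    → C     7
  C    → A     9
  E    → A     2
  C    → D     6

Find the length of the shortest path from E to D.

6

Paths from E to D:
E -> C -> D: 2 + 6 = 8
E -> C -> A -> D: 2 + 9 + 4 = 15
E -> A -> D: 2 + 4 = 6
E -> A -> C -> D: 2 + 1 + 6 = 9
Best route has total 6.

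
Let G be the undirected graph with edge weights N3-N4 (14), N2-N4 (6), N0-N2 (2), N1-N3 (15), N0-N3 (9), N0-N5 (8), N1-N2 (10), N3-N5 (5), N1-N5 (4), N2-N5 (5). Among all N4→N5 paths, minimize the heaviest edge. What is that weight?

6

Some routes from N4 to N5:
N4 → N2 → N0 → N3 → N5: max(6, 2, 9, 5) = 9
N4 → N3 → N5: max(14, 5) = 14
N4 → N3 → N0 → N5: max(14, 9, 8) = 14
N4 → N2 → N5: max(6, 5) = 6
N4 → N2 → N1 → N5: max(6, 10, 4) = 10
N4 → N2 → N0 → N5: max(6, 2, 8) = 8
Best route has worst link 6.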